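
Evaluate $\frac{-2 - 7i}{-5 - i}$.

Multiply numerator and denominator by conjugate (-5 + i):
= (-2 - 7i)(-5 + i) / ((-5)^2 + (-1)^2)
= (17 + 33i) / 26
= 17/26 + (33/26)i


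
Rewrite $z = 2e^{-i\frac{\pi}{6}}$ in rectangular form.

a = r cos θ = 2 * sqrt(3)/2 = sqrt(3)
b = r sin θ = 2 * -1/2 = -1
z = sqrt(3) - i


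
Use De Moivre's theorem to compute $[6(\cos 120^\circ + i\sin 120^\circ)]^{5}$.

By De Moivre: z^n = r^n(cos(nθ) + i sin(nθ))
= 6^5(cos(5*120°) + i sin(5*120°))
= 7776(cos 240° + i sin 240°)
= -3888 - 3888*sqrt(3)i


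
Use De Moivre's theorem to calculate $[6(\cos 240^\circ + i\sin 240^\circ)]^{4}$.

By De Moivre: z^n = r^n(cos(nθ) + i sin(nθ))
= 6^4(cos(4*240°) + i sin(4*240°))
= 1296(cos 240° + i sin 240°)
= -648 - 648*sqrt(3)i


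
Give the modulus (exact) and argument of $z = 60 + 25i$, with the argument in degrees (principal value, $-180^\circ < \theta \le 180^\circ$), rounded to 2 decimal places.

|z| = sqrt(60^2 + 25^2) = 65
arg(z) = arctan(b/a) = arctan(25/60) (quadrant-adjusted) = 22.62°


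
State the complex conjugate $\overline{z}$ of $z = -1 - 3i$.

If z = a + bi, then conjugate(z) = a - bi
conjugate(-1 - 3i) = -1 + 3i


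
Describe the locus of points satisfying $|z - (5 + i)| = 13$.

|z - z0| = r describes a circle centered at z0 with radius r
Here z0 = 5 + i and r = 13
Locus: Circle centered at (5, 1) with radius 13


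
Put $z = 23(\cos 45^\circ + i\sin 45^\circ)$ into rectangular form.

a = r cos θ = 23 * sqrt(2)/2 = 23*sqrt(2)/2
b = r sin θ = 23 * sqrt(2)/2 = 23*sqrt(2)/2
z = 23*sqrt(2)/2 + (23*sqrt(2)/2)i


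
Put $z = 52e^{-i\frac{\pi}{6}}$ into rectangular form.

a = r cos θ = 52 * sqrt(3)/2 = 26*sqrt(3)
b = r sin θ = 52 * -1/2 = -26
z = 26*sqrt(3) - 26i


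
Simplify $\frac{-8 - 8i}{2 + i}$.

Multiply numerator and denominator by conjugate (2 - i):
= (-8 - 8i)(2 - i) / (2^2 + 1^2)
= (-24 - 8i) / 5
= -24/5 - (8/5)i


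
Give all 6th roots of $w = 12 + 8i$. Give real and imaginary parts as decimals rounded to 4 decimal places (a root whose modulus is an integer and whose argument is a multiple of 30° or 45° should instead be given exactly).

|w| = sqrt(208) ≈ 14.422205, arg(w) ≈ 33.690068°
Root modulus = sqrt(208)^(1/6) ≈ 1.560170
Root arguments: θ_k = (arg(w) + 360°k)/6 for k = 0, 1, ..., 5
Compute each root as (root modulus)(cos θ_k + i sin θ_k) using full-precision intermediates, then round to 4 decimal places.
Roots: 1.5527 + 0.1527i, 0.6441 + 1.4210i, -0.9085 + 1.2683i, -1.5527 - 0.1527i, -0.6441 - 1.4210i, 0.9085 - 1.2683i


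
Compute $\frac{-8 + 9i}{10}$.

Divisor is real, so divide each part by 10:
= -4/5 + (9/10)i


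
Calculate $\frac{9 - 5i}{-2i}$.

Multiply numerator and denominator by conjugate (2i):
= (9 - 5i)(2i) / (0^2 + (-2)^2)
= (10 + 18i) / 4
Divide through by 2: (5 + 9i) / 2
= 5/2 + (9/2)i


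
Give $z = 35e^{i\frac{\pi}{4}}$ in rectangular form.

a = r cos θ = 35 * sqrt(2)/2 = 35*sqrt(2)/2
b = r sin θ = 35 * sqrt(2)/2 = 35*sqrt(2)/2
z = 35*sqrt(2)/2 + (35*sqrt(2)/2)i


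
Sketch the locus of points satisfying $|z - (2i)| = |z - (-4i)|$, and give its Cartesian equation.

|z - z1| = |z - z2| means z is equidistant from z1 and z2,
i.e. the perpendicular bisector of the segment from (0, 2) to (0, -4) (midpoint (0, -1)).
With z = x + yi, square both sides:
(x - 0)^2 + (y - 2)^2 = (x - 0)^2 + (y - (-4))^2
The x^2 and y^2 terms cancel: 0x + (-12)y = 16 - 4 = 12
Simplify: y = -1
Locus: Perpendicular bisector of the segment from (0, 2) to (0, -4): the line y = -1


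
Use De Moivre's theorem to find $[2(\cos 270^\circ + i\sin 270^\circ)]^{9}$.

By De Moivre: z^n = r^n(cos(nθ) + i sin(nθ))
= 2^9(cos(9*270°) + i sin(9*270°))
= 512(cos 270° + i sin 270°)
= -512i


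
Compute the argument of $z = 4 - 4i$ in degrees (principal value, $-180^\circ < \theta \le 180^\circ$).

θ = arctan(b/a) = arctan(-4/4) (quadrant-adjusted) = -45°


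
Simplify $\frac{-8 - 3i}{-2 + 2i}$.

Multiply numerator and denominator by conjugate (-2 - 2i):
= (-8 - 3i)(-2 - 2i) / ((-2)^2 + 2^2)
= (10 + 22i) / 8
Divide through by 2: (5 + 11i) / 4
= 5/4 + (11/4)i


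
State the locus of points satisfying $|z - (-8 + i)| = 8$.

|z - z0| = r describes a circle centered at z0 with radius r
Here z0 = -8 + i and r = 8
Locus: Circle centered at (-8, 1) with radius 8


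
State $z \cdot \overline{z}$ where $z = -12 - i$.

z * conjugate(z) = |z|^2 = a^2 + b^2
= (-12)^2 + (-1)^2 = 145


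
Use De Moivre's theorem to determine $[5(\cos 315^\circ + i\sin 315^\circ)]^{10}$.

By De Moivre: z^n = r^n(cos(nθ) + i sin(nθ))
= 5^10(cos(10*315°) + i sin(10*315°))
= 9765625(cos 270° + i sin 270°)
= -9765625i


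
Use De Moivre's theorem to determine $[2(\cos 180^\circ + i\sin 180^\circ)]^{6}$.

By De Moivre: z^n = r^n(cos(nθ) + i sin(nθ))
= 2^6(cos(6*180°) + i sin(6*180°))
= 64(cos 0° + i sin 0°)
= 64


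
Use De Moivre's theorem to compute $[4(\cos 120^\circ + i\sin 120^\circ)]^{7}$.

By De Moivre: z^n = r^n(cos(nθ) + i sin(nθ))
= 4^7(cos(7*120°) + i sin(7*120°))
= 16384(cos 120° + i sin 120°)
= -8192 + 8192*sqrt(3)i


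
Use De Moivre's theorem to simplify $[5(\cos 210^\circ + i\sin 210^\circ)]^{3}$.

By De Moivre: z^n = r^n(cos(nθ) + i sin(nθ))
= 5^3(cos(3*210°) + i sin(3*210°))
= 125(cos 270° + i sin 270°)
= -125i


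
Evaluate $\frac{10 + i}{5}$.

Divisor is real, so divide each part by 5:
= 2 + (1/5)i


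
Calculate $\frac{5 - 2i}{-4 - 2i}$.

Multiply numerator and denominator by conjugate (-4 + 2i):
= (5 - 2i)(-4 + 2i) / ((-4)^2 + (-2)^2)
= (-16 + 18i) / 20
Divide through by 2: (-8 + 9i) / 10
= -4/5 + (9/10)i


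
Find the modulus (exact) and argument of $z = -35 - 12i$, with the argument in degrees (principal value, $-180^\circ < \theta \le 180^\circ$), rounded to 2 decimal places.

|z| = sqrt((-35)^2 + (-12)^2) = 37
arg(z) = arctan(b/a) = arctan(-12/-35) (quadrant-adjusted) = -161.08°


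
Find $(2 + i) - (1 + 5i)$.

(2 - 1) + (1 - 5)i = 1 - 4i


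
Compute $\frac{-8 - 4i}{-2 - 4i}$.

Multiply numerator and denominator by conjugate (-2 + 4i):
= (-8 - 4i)(-2 + 4i) / ((-2)^2 + (-4)^2)
= (32 - 24i) / 20
Divide through by 4: (8 - 6i) / 5
= 8/5 - (6/5)i


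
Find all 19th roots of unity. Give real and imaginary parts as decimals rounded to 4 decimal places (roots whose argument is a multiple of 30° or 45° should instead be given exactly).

ω_k = e^(2πik/19) = cos(2πk/19) + i sin(2πk/19) for k = 0, 1, ..., 18
Roots: 1, 0.9458 + 0.3247i, 0.7891 + 0.6142i, 0.5469 + 0.8372i, 0.2455 + 0.9694i, -0.0826 + 0.9966i, -0.4017 + 0.9158i, -0.6773 + 0.7357i, -0.8795 + 0.4759i, -0.9864 + 0.1646i, -0.9864 - 0.1646i, -0.8795 - 0.4759i, -0.6773 - 0.7357i, -0.4017 - 0.9158i, -0.0826 - 0.9966i, 0.2455 - 0.9694i, 0.5469 - 0.8372i, 0.7891 - 0.6142i, 0.9458 - 0.3247i


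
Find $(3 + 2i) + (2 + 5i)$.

(3 + 2) + (2 + 5)i = 5 + 7i


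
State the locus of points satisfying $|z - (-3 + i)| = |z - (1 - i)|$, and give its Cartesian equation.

|z - z1| = |z - z2| means z is equidistant from z1 and z2,
i.e. the perpendicular bisector of the segment from (-3, 1) to (1, -1) (midpoint (-1, 0)).
With z = x + yi, square both sides:
(x - (-3))^2 + (y - 1)^2 = (x - 1)^2 + (y - (-1))^2
The x^2 and y^2 terms cancel: 8x + (-4)y = 2 - 10 = -8
Simplify: 2x - y = -2
Locus: Perpendicular bisector of the segment from (-3, 1) to (1, -1): the line 2x - y = -2


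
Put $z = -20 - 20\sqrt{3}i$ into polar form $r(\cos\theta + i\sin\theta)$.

r = |z| = sqrt(a^2 + b^2) = sqrt((-20)^2 + (-20*sqrt(3))^2) = sqrt(400 + 1200) = sqrt(1600) = 40
θ = arctan(b/a) = arctan(-34.641/-20) (quadrant-adjusted) = 240°
z = 40(cos 240° + i sin 240°)


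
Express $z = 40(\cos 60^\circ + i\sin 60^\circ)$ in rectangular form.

a = r cos θ = 40 * 1/2 = 20
b = r sin θ = 40 * sqrt(3)/2 = 20*sqrt(3)
z = 20 + 20*sqrt(3)i


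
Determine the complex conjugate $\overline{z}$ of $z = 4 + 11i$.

If z = a + bi, then conjugate(z) = a - bi
conjugate(4 + 11i) = 4 - 11i


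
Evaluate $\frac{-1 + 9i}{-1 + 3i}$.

Multiply numerator and denominator by conjugate (-1 - 3i):
= (-1 + 9i)(-1 - 3i) / ((-1)^2 + 3^2)
= (28 - 6i) / 10
Divide through by 2: (14 - 3i) / 5
= 14/5 - (3/5)i


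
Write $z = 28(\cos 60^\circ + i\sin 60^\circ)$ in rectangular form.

a = r cos θ = 28 * 1/2 = 14
b = r sin θ = 28 * sqrt(3)/2 = 14*sqrt(3)
z = 14 + 14*sqrt(3)i


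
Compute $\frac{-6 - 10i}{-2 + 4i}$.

Multiply numerator and denominator by conjugate (-2 - 4i):
= (-6 - 10i)(-2 - 4i) / ((-2)^2 + 4^2)
= (-28 + 44i) / 20
Divide through by 4: (-7 + 11i) / 5
= -7/5 + (11/5)i


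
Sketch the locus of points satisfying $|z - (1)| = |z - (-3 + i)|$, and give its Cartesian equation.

|z - z1| = |z - z2| means z is equidistant from z1 and z2,
i.e. the perpendicular bisector of the segment from (1, 0) to (-3, 1) (midpoint (-1, 1/2)).
With z = x + yi, square both sides:
(x - 1)^2 + (y - 0)^2 = (x - (-3))^2 + (y - 1)^2
The x^2 and y^2 terms cancel: -8x + 2y = 10 - 1 = 9
Simplify: 8x - 2y = -9
Locus: Perpendicular bisector of the segment from (1, 0) to (-3, 1): the line 8x - 2y = -9


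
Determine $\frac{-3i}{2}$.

Divisor is real, so divide each part by 2:
= 0 - (3/2)i


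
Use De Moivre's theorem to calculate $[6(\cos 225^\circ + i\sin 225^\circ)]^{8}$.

By De Moivre: z^n = r^n(cos(nθ) + i sin(nθ))
= 6^8(cos(8*225°) + i sin(8*225°))
= 1679616(cos 0° + i sin 0°)
= 1679616


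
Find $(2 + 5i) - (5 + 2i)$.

(2 - 5) + (5 - 2)i = -3 + 3i


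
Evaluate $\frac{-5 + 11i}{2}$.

Divisor is real, so divide each part by 2:
= -5/2 + (11/2)i


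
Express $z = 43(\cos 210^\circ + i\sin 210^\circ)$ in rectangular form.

a = r cos θ = 43 * -sqrt(3)/2 = -43*sqrt(3)/2
b = r sin θ = 43 * -1/2 = -43/2
z = -43*sqrt(3)/2 - (43/2)i


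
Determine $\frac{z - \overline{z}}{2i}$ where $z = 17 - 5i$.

z - conjugate(z) = 2bi
(z - conjugate(z))/(2i) = 2bi/(2i) = b = -5


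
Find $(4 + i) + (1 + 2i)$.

(4 + 1) + (1 + 2)i = 5 + 3i


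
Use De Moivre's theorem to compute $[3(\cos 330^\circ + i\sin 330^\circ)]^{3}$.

By De Moivre: z^n = r^n(cos(nθ) + i sin(nθ))
= 3^3(cos(3*330°) + i sin(3*330°))
= 27(cos 270° + i sin 270°)
= -27i


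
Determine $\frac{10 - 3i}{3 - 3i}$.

Multiply numerator and denominator by conjugate (3 + 3i):
= (10 - 3i)(3 + 3i) / (3^2 + (-3)^2)
= (39 + 21i) / 18
Divide through by 3: (13 + 7i) / 6
= 13/6 + (7/6)i


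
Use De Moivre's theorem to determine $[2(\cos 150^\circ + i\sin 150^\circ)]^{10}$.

By De Moivre: z^n = r^n(cos(nθ) + i sin(nθ))
= 2^10(cos(10*150°) + i sin(10*150°))
= 1024(cos 60° + i sin 60°)
= 512 + 512*sqrt(3)i


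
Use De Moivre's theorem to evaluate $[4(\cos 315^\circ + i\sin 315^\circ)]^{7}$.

By De Moivre: z^n = r^n(cos(nθ) + i sin(nθ))
= 4^7(cos(7*315°) + i sin(7*315°))
= 16384(cos 45° + i sin 45°)
= 8192*sqrt(2) + 8192*sqrt(2)i


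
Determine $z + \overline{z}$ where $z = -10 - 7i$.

z + conjugate(z) = (a + bi) + (a - bi) = 2a
= 2 * (-10) = -20


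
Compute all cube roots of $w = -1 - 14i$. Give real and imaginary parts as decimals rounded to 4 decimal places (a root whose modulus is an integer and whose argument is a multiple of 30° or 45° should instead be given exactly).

|w| = sqrt(197) ≈ 14.035669, arg(w) ≈ 265.914383°
Root modulus = sqrt(197)^(1/3) ≈ 2.412187
Root arguments: θ_k = (arg(w) + 360°k)/3 for k = 0, 1, ..., 2
Compute each root as (root modulus)(cos θ_k + i sin θ_k) using full-precision intermediates, then round to 4 decimal places.
Roots: 0.0573 + 2.4115i, -2.1171 - 1.1561i, 2.0598 - 1.2554i


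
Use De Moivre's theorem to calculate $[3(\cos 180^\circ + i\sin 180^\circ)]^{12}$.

By De Moivre: z^n = r^n(cos(nθ) + i sin(nθ))
= 3^12(cos(12*180°) + i sin(12*180°))
= 531441(cos 0° + i sin 0°)
= 531441


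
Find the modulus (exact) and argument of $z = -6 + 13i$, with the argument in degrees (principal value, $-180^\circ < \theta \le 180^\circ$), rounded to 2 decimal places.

|z| = sqrt((-6)^2 + 13^2) = sqrt(205)
arg(z) = arctan(b/a) = arctan(13/-6) (quadrant-adjusted) = 114.78°


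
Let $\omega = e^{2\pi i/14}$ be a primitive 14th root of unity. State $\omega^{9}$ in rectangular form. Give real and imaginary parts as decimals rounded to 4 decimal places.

ω^9 = e^(2πi·9/14) = e^(i·9π/7)
= cos(9π/7) + i sin(9π/7)
= -0.6235 - 0.7818i


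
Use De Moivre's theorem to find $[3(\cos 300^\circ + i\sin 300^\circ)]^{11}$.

By De Moivre: z^n = r^n(cos(nθ) + i sin(nθ))
= 3^11(cos(11*300°) + i sin(11*300°))
= 177147(cos 60° + i sin 60°)
= 177147/2 + (177147*sqrt(3)/2)i


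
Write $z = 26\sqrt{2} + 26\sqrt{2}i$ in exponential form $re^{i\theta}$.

r = |z| = sqrt((26*sqrt(2))^2 + (26*sqrt(2))^2) = sqrt(1352 + 1352) = sqrt(2704) = 52
θ = arctan(b/a) = arctan(36.7696/36.7696) (quadrant-adjusted) = 45° = π/4
z = 52e^(i*π/4)


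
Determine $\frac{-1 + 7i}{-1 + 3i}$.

Multiply numerator and denominator by conjugate (-1 - 3i):
= (-1 + 7i)(-1 - 3i) / ((-1)^2 + 3^2)
= (22 - 4i) / 10
Divide through by 2: (11 - 2i) / 5
= 11/5 - (2/5)i


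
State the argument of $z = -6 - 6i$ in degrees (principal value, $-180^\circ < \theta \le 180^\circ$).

θ = arctan(b/a) = arctan(-6/-6) (quadrant-adjusted) = -135°


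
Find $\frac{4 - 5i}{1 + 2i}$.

Multiply numerator and denominator by conjugate (1 - 2i):
= (4 - 5i)(1 - 2i) / (1^2 + 2^2)
= (-6 - 13i) / 5
= -6/5 - (13/5)i


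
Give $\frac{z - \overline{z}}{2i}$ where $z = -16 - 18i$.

z - conjugate(z) = 2bi
(z - conjugate(z))/(2i) = 2bi/(2i) = b = -18


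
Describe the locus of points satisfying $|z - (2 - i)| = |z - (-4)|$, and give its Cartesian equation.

|z - z1| = |z - z2| means z is equidistant from z1 and z2,
i.e. the perpendicular bisector of the segment from (2, -1) to (-4, 0) (midpoint (-1, -1/2)).
With z = x + yi, square both sides:
(x - 2)^2 + (y - (-1))^2 = (x - (-4))^2 + (y - 0)^2
The x^2 and y^2 terms cancel: -12x + 2y = 16 - 5 = 11
Simplify: 12x - 2y = -11
Locus: Perpendicular bisector of the segment from (2, -1) to (-4, 0): the line 12x - 2y = -11


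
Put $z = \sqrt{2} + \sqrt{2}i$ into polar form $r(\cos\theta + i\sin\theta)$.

r = |z| = sqrt(a^2 + b^2) = sqrt((sqrt(2))^2 + (sqrt(2))^2) = sqrt(2 + 2) = sqrt(4) = 2
θ = arctan(b/a) = arctan(1.4142/1.4142) (quadrant-adjusted) = 45°
z = 2(cos 45° + i sin 45°)


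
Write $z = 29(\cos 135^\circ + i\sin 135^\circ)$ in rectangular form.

a = r cos θ = 29 * -sqrt(2)/2 = -29*sqrt(2)/2
b = r sin θ = 29 * sqrt(2)/2 = 29*sqrt(2)/2
z = -29*sqrt(2)/2 + (29*sqrt(2)/2)i


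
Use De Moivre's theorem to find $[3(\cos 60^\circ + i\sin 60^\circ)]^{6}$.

By De Moivre: z^n = r^n(cos(nθ) + i sin(nθ))
= 3^6(cos(6*60°) + i sin(6*60°))
= 729(cos 0° + i sin 0°)
= 729


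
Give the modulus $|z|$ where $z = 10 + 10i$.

|z| = sqrt(a^2 + b^2) = sqrt(10^2 + 10^2) = sqrt(200) = sqrt(200)


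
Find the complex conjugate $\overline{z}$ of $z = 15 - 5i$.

If z = a + bi, then conjugate(z) = a - bi
conjugate(15 - 5i) = 15 + 5i


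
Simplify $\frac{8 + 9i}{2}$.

Divisor is real, so divide each part by 2:
= 4 + (9/2)i


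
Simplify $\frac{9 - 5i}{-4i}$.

Multiply numerator and denominator by conjugate (4i):
= (9 - 5i)(4i) / (0^2 + (-4)^2)
= (20 + 36i) / 16
Divide through by 4: (5 + 9i) / 4
= 5/4 + (9/4)i


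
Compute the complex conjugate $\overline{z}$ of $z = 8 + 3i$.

If z = a + bi, then conjugate(z) = a - bi
conjugate(8 + 3i) = 8 - 3i


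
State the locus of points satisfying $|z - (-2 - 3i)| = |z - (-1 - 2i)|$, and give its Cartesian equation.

|z - z1| = |z - z2| means z is equidistant from z1 and z2,
i.e. the perpendicular bisector of the segment from (-2, -3) to (-1, -2) (midpoint (-3/2, -5/2)).
With z = x + yi, square both sides:
(x - (-2))^2 + (y - (-3))^2 = (x - (-1))^2 + (y - (-2))^2
The x^2 and y^2 terms cancel: 2x + 2y = 5 - 13 = -8
Simplify: x + y = -4
Locus: Perpendicular bisector of the segment from (-2, -3) to (-1, -2): the line x + y = -4


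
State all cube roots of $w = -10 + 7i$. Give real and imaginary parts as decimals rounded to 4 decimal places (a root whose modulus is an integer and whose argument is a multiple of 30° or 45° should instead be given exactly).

|w| = sqrt(149) ≈ 12.206556, arg(w) ≈ 145.007980°
Root modulus = sqrt(149)^(1/3) ≈ 2.302490
Root arguments: θ_k = (arg(w) + 360°k)/3 for k = 0, 1, ..., 2
Compute each root as (root modulus)(cos θ_k + i sin θ_k) using full-precision intermediates, then round to 4 decimal places.
Roots: 1.5306 + 1.7201i, -2.2549 + 0.4655i, 0.7243 - 2.1856i


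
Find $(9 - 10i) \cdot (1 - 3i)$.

(a1*a2 - b1*b2) + (a1*b2 + b1*a2)i
= (9 - 30) + (-27 + (-10))i
= -21 - 37i


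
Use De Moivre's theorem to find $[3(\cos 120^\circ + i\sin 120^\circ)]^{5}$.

By De Moivre: z^n = r^n(cos(nθ) + i sin(nθ))
= 3^5(cos(5*120°) + i sin(5*120°))
= 243(cos 240° + i sin 240°)
= -243/2 - (243*sqrt(3)/2)i


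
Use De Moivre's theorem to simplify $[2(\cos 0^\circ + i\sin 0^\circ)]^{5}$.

By De Moivre: z^n = r^n(cos(nθ) + i sin(nθ))
= 2^5(cos(5*0°) + i sin(5*0°))
= 32(cos 0° + i sin 0°)
= 32


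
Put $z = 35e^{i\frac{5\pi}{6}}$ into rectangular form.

a = r cos θ = 35 * -sqrt(3)/2 = -35*sqrt(3)/2
b = r sin θ = 35 * 1/2 = 35/2
z = -35*sqrt(3)/2 + (35/2)i


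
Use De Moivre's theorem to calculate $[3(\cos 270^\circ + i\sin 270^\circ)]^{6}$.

By De Moivre: z^n = r^n(cos(nθ) + i sin(nθ))
= 3^6(cos(6*270°) + i sin(6*270°))
= 729(cos 180° + i sin 180°)
= -729


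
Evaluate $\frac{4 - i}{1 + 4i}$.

Multiply numerator and denominator by conjugate (1 - 4i):
= (4 - i)(1 - 4i) / (1^2 + 4^2)
= (-17i) / 17
= -i


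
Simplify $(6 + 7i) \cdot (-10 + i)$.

(a1*a2 - b1*b2) + (a1*b2 + b1*a2)i
= (-60 - 7) + (6 + (-70))i
= -67 - 64i


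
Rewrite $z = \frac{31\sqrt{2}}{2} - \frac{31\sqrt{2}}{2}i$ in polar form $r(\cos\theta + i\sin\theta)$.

r = |z| = sqrt(a^2 + b^2) = sqrt((31*sqrt(2)/2)^2 + (-31*sqrt(2)/2)^2) = sqrt(961/2 + 961/2) = sqrt(961) = 31
θ = arctan(b/a) = arctan(-21.9203/21.9203) (quadrant-adjusted) = 315°
z = 31(cos 315° + i sin 315°)


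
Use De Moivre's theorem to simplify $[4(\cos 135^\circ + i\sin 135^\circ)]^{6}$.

By De Moivre: z^n = r^n(cos(nθ) + i sin(nθ))
= 4^6(cos(6*135°) + i sin(6*135°))
= 4096(cos 90° + i sin 90°)
= 4096i


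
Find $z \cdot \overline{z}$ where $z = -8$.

z * conjugate(z) = |z|^2 = a^2 + b^2
= (-8)^2 + 0^2 = 64


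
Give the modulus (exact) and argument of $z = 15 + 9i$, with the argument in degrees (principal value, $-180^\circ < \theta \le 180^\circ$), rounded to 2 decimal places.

|z| = sqrt(15^2 + 9^2) = sqrt(306)
arg(z) = arctan(b/a) = arctan(9/15) (quadrant-adjusted) = 30.96°


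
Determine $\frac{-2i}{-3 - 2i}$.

Multiply numerator and denominator by conjugate (-3 + 2i):
= (-2i)(-3 + 2i) / ((-3)^2 + (-2)^2)
= (4 + 6i) / 13
= 4/13 + (6/13)i


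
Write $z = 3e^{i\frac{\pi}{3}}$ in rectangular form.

a = r cos θ = 3 * 1/2 = 3/2
b = r sin θ = 3 * sqrt(3)/2 = 3*sqrt(3)/2
z = 3/2 + (3*sqrt(3)/2)i


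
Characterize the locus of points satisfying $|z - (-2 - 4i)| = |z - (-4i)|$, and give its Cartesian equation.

|z - z1| = |z - z2| means z is equidistant from z1 and z2,
i.e. the perpendicular bisector of the segment from (-2, -4) to (0, -4) (midpoint (-1, -4)).
With z = x + yi, square both sides:
(x - (-2))^2 + (y - (-4))^2 = (x - 0)^2 + (y - (-4))^2
The x^2 and y^2 terms cancel: 4x + 0y = 16 - 20 = -4
Simplify: x = -1
Locus: Perpendicular bisector of the segment from (-2, -4) to (0, -4): the line x = -1


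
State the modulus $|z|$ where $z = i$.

|z| = sqrt(a^2 + b^2) = sqrt(0^2 + 1^2) = sqrt(1) = 1


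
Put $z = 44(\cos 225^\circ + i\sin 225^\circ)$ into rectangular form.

a = r cos θ = 44 * -sqrt(2)/2 = -22*sqrt(2)
b = r sin θ = 44 * -sqrt(2)/2 = -22*sqrt(2)
z = -22*sqrt(2) - 22*sqrt(2)i


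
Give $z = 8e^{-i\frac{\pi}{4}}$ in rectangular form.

a = r cos θ = 8 * sqrt(2)/2 = 4*sqrt(2)
b = r sin θ = 8 * -sqrt(2)/2 = -4*sqrt(2)
z = 4*sqrt(2) - 4*sqrt(2)i


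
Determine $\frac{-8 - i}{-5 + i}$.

Multiply numerator and denominator by conjugate (-5 - i):
= (-8 - i)(-5 - i) / ((-5)^2 + 1^2)
= (39 + 13i) / 26
Divide through by 13: (3 + i) / 2
= 3/2 + (1/2)i


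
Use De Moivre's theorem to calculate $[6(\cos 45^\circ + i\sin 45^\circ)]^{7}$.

By De Moivre: z^n = r^n(cos(nθ) + i sin(nθ))
= 6^7(cos(7*45°) + i sin(7*45°))
= 279936(cos 315° + i sin 315°)
= 139968*sqrt(2) - 139968*sqrt(2)i


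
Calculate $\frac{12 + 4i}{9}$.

Divisor is real, so divide each part by 9:
= 4/3 + (4/9)i


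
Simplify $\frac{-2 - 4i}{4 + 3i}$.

Multiply numerator and denominator by conjugate (4 - 3i):
= (-2 - 4i)(4 - 3i) / (4^2 + 3^2)
= (-20 - 10i) / 25
Divide through by 5: (-4 - 2i) / 5
= -4/5 - (2/5)i


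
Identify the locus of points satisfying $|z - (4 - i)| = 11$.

|z - z0| = r describes a circle centered at z0 with radius r
Here z0 = 4 - i and r = 11
Locus: Circle centered at (4, -1) with radius 11


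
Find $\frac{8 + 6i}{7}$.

Divisor is real, so divide each part by 7:
= 8/7 + (6/7)i


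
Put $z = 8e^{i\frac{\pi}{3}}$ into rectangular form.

a = r cos θ = 8 * 1/2 = 4
b = r sin θ = 8 * sqrt(3)/2 = 4*sqrt(3)
z = 4 + 4*sqrt(3)i


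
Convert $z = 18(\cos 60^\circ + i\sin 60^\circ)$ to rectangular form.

a = r cos θ = 18 * 1/2 = 9
b = r sin θ = 18 * sqrt(3)/2 = 9*sqrt(3)
z = 9 + 9*sqrt(3)i


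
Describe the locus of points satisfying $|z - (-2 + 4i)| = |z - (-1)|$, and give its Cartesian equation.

|z - z1| = |z - z2| means z is equidistant from z1 and z2,
i.e. the perpendicular bisector of the segment from (-2, 4) to (-1, 0) (midpoint (-3/2, 2)).
With z = x + yi, square both sides:
(x - (-2))^2 + (y - 4)^2 = (x - (-1))^2 + (y - 0)^2
The x^2 and y^2 terms cancel: 2x + (-8)y = 1 - 20 = -19
Simplify: 2x - 8y = -19
Locus: Perpendicular bisector of the segment from (-2, 4) to (-1, 0): the line 2x - 8y = -19


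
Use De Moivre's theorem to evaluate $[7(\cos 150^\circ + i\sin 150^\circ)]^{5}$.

By De Moivre: z^n = r^n(cos(nθ) + i sin(nθ))
= 7^5(cos(5*150°) + i sin(5*150°))
= 16807(cos 30° + i sin 30°)
= 16807*sqrt(3)/2 + (16807/2)i


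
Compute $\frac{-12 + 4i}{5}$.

Divisor is real, so divide each part by 5:
= -12/5 + (4/5)i


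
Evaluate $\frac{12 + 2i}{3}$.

Divisor is real, so divide each part by 3:
= 4 + (2/3)i


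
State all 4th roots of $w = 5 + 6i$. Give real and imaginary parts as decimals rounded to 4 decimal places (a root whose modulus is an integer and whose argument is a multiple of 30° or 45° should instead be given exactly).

|w| = sqrt(61) ≈ 7.810250, arg(w) ≈ 50.194429°
Root modulus = sqrt(61)^(1/4) ≈ 1.671730
Root arguments: θ_k = (arg(w) + 360°k)/4 for k = 0, 1, ..., 3
Compute each root as (root modulus)(cos θ_k + i sin θ_k) using full-precision intermediates, then round to 4 decimal places.
Roots: 1.6318 + 0.3632i, -0.3632 + 1.6318i, -1.6318 - 0.3632i, 0.3632 - 1.6318i


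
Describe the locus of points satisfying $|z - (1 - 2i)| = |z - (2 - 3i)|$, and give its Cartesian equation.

|z - z1| = |z - z2| means z is equidistant from z1 and z2,
i.e. the perpendicular bisector of the segment from (1, -2) to (2, -3) (midpoint (3/2, -5/2)).
With z = x + yi, square both sides:
(x - 1)^2 + (y - (-2))^2 = (x - 2)^2 + (y - (-3))^2
The x^2 and y^2 terms cancel: 2x + (-2)y = 13 - 5 = 8
Simplify: x - y = 4
Locus: Perpendicular bisector of the segment from (1, -2) to (2, -3): the line x - y = 4


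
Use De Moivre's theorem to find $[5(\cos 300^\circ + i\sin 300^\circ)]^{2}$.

By De Moivre: z^n = r^n(cos(nθ) + i sin(nθ))
= 5^2(cos(2*300°) + i sin(2*300°))
= 25(cos 240° + i sin 240°)
= -25/2 - (25*sqrt(3)/2)i


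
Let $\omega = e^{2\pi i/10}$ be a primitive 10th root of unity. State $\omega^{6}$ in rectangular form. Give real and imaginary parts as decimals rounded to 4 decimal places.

ω^6 = e^(2πi·6/10) = e^(i·6π/5)
= cos(6π/5) + i sin(6π/5)
= -0.8090 - 0.5878i


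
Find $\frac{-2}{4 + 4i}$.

Multiply numerator and denominator by conjugate (4 - 4i):
= (-2)(4 - 4i) / (4^2 + 4^2)
= (-8 + 8i) / 32
Divide through by 8: (-1 + i) / 4
= -1/4 + (1/4)i


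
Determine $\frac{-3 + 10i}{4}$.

Divisor is real, so divide each part by 4:
= -3/4 + (5/2)i


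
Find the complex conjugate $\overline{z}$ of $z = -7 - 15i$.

If z = a + bi, then conjugate(z) = a - bi
conjugate(-7 - 15i) = -7 + 15i


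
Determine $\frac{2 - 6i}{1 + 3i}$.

Multiply numerator and denominator by conjugate (1 - 3i):
= (2 - 6i)(1 - 3i) / (1^2 + 3^2)
= (-16 - 12i) / 10
Divide through by 2: (-8 - 6i) / 5
= -8/5 - (6/5)i


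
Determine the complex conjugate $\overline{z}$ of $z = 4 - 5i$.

If z = a + bi, then conjugate(z) = a - bi
conjugate(4 - 5i) = 4 + 5i


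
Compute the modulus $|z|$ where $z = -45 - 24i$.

|z| = sqrt(a^2 + b^2) = sqrt((-45)^2 + (-24)^2) = sqrt(2601) = 51


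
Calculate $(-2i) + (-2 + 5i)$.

(0 + (-2)) + (-2 + 5)i = -2 + 3i


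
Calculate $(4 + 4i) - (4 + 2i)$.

(4 - 4) + (4 - 2)i = 2i


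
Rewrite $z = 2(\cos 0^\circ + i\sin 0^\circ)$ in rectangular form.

a = r cos θ = 2 * 1 = 2
b = r sin θ = 2 * 0 = 0
z = 2


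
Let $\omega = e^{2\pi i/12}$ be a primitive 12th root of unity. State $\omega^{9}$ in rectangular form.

ω^9 = e^(2πi·9/12) = e^(i·3π/2)
= cos(3π/2) + i sin(3π/2)
= -i


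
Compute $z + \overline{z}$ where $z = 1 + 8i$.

z + conjugate(z) = (a + bi) + (a - bi) = 2a
= 2 * 1 = 2


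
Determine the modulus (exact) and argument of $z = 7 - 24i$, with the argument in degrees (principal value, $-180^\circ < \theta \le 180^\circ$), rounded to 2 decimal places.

|z| = sqrt(7^2 + (-24)^2) = 25
arg(z) = arctan(b/a) = arctan(-24/7) (quadrant-adjusted) = -73.74°


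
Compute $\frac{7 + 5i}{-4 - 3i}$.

Multiply numerator and denominator by conjugate (-4 + 3i):
= (7 + 5i)(-4 + 3i) / ((-4)^2 + (-3)^2)
= (-43 + i) / 25
= -43/25 + (1/25)i


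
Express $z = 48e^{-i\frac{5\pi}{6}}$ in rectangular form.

a = r cos θ = 48 * -sqrt(3)/2 = -24*sqrt(3)
b = r sin θ = 48 * -1/2 = -24
z = -24*sqrt(3) - 24i


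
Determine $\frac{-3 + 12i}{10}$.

Divisor is real, so divide each part by 10:
= -3/10 + (6/5)i


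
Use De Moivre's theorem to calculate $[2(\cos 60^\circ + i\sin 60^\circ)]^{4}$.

By De Moivre: z^n = r^n(cos(nθ) + i sin(nθ))
= 2^4(cos(4*60°) + i sin(4*60°))
= 16(cos 240° + i sin 240°)
= -8 - 8*sqrt(3)i


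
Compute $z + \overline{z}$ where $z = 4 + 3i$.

z + conjugate(z) = (a + bi) + (a - bi) = 2a
= 2 * 4 = 8


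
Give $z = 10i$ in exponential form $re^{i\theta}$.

r = |z| = sqrt((0)^2 + (10)^2) = sqrt(0 + 100) = sqrt(100) = 10
a = 0 and b > 0, so z lies on the positive imaginary axis: θ = 90° = π/2
z = 10e^(i*π/2)


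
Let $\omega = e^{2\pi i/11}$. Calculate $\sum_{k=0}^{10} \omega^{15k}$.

Let ζ = ω^15 = e^(2πi·15/11). Since 11 ∤ 15, ζ ≠ 1.
Sum = Σ_{k=0}^{10} ζ^k = (ζ^11 - 1)/(ζ - 1) = (ω^{15·11} - 1)/(ζ - 1) = (1 - 1)/(ζ - 1) = 0


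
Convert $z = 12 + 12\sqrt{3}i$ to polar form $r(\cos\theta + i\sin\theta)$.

r = |z| = sqrt(a^2 + b^2) = sqrt((12)^2 + (12*sqrt(3))^2) = sqrt(144 + 432) = sqrt(576) = 24
θ = arctan(b/a) = arctan(20.7846/12) (quadrant-adjusted) = 60°
z = 24(cos 60° + i sin 60°)


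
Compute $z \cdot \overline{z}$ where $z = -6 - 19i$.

z * conjugate(z) = |z|^2 = a^2 + b^2
= (-6)^2 + (-19)^2 = 397


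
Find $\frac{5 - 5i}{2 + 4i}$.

Multiply numerator and denominator by conjugate (2 - 4i):
= (5 - 5i)(2 - 4i) / (2^2 + 4^2)
= (-10 - 30i) / 20
Divide through by 10: (-1 - 3i) / 2
= -1/2 - (3/2)i


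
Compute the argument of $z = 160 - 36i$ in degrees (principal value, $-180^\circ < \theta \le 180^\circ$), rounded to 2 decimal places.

θ = arctan(b/a) = arctan(-36/160) (quadrant-adjusted) = -12.68°


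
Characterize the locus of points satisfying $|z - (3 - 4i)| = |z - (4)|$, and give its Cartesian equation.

|z - z1| = |z - z2| means z is equidistant from z1 and z2,
i.e. the perpendicular bisector of the segment from (3, -4) to (4, 0) (midpoint (7/2, -2)).
With z = x + yi, square both sides:
(x - 3)^2 + (y - (-4))^2 = (x - 4)^2 + (y - 0)^2
The x^2 and y^2 terms cancel: 2x + 8y = 16 - 25 = -9
Simplify: 2x + 8y = -9
Locus: Perpendicular bisector of the segment from (3, -4) to (4, 0): the line 2x + 8y = -9


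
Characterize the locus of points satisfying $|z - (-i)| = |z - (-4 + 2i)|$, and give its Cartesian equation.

|z - z1| = |z - z2| means z is equidistant from z1 and z2,
i.e. the perpendicular bisector of the segment from (0, -1) to (-4, 2) (midpoint (-2, 1/2)).
With z = x + yi, square both sides:
(x - 0)^2 + (y - (-1))^2 = (x - (-4))^2 + (y - 2)^2
The x^2 and y^2 terms cancel: -8x + 6y = 20 - 1 = 19
Simplify: 8x - 6y = -19
Locus: Perpendicular bisector of the segment from (0, -1) to (-4, 2): the line 8x - 6y = -19


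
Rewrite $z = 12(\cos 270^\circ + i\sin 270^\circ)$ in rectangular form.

a = r cos θ = 12 * 0 = 0
b = r sin θ = 12 * -1 = -12
z = -12i


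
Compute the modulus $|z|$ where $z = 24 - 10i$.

|z| = sqrt(a^2 + b^2) = sqrt(24^2 + (-10)^2) = sqrt(676) = 26


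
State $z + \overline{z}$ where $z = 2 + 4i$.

z + conjugate(z) = (a + bi) + (a - bi) = 2a
= 2 * 2 = 4


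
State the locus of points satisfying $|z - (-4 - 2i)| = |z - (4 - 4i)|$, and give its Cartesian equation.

|z - z1| = |z - z2| means z is equidistant from z1 and z2,
i.e. the perpendicular bisector of the segment from (-4, -2) to (4, -4) (midpoint (0, -3)).
With z = x + yi, square both sides:
(x - (-4))^2 + (y - (-2))^2 = (x - 4)^2 + (y - (-4))^2
The x^2 and y^2 terms cancel: 16x + (-4)y = 32 - 20 = 12
Simplify: 4x - y = 3
Locus: Perpendicular bisector of the segment from (-4, -2) to (4, -4): the line 4x - y = 3


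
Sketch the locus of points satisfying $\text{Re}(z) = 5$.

Re(z) = x where z = x + yi; the equation x = 5 is satisfied by all points with that x-coordinate
Locus: Vertical line x = 5


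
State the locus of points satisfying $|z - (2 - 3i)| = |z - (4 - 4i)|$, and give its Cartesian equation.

|z - z1| = |z - z2| means z is equidistant from z1 and z2,
i.e. the perpendicular bisector of the segment from (2, -3) to (4, -4) (midpoint (3, -7/2)).
With z = x + yi, square both sides:
(x - 2)^2 + (y - (-3))^2 = (x - 4)^2 + (y - (-4))^2
The x^2 and y^2 terms cancel: 4x + (-2)y = 32 - 13 = 19
Simplify: 4x - 2y = 19
Locus: Perpendicular bisector of the segment from (2, -3) to (4, -4): the line 4x - 2y = 19


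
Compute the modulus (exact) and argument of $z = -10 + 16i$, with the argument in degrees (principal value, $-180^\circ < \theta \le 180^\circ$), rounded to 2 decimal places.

|z| = sqrt((-10)^2 + 16^2) = sqrt(356)
arg(z) = arctan(b/a) = arctan(16/-10) (quadrant-adjusted) = 122.01°


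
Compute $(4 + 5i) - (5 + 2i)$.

(4 - 5) + (5 - 2)i = -1 + 3i


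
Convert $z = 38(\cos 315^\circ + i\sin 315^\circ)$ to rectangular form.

a = r cos θ = 38 * sqrt(2)/2 = 19*sqrt(2)
b = r sin θ = 38 * -sqrt(2)/2 = -19*sqrt(2)
z = 19*sqrt(2) - 19*sqrt(2)i


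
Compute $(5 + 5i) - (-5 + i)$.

(5 - (-5)) + (5 - 1)i = 10 + 4i


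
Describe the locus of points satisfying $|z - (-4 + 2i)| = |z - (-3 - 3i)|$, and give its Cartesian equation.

|z - z1| = |z - z2| means z is equidistant from z1 and z2,
i.e. the perpendicular bisector of the segment from (-4, 2) to (-3, -3) (midpoint (-7/2, -1/2)).
With z = x + yi, square both sides:
(x - (-4))^2 + (y - 2)^2 = (x - (-3))^2 + (y - (-3))^2
The x^2 and y^2 terms cancel: 2x + (-10)y = 18 - 20 = -2
Simplify: x - 5y = -1
Locus: Perpendicular bisector of the segment from (-4, 2) to (-3, -3): the line x - 5y = -1


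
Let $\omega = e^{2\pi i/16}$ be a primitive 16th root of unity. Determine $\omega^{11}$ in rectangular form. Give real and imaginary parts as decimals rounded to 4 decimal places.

ω^11 = e^(2πi·11/16) = e^(i·11π/8)
= cos(11π/8) + i sin(11π/8)
= -0.3827 - 0.9239i


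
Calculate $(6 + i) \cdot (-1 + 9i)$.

(a1*a2 - b1*b2) + (a1*b2 + b1*a2)i
= (-6 - 9) + (54 + (-1))i
= -15 + 53i


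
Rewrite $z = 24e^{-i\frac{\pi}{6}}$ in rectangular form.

a = r cos θ = 24 * sqrt(3)/2 = 12*sqrt(3)
b = r sin θ = 24 * -1/2 = -12
z = 12*sqrt(3) - 12i


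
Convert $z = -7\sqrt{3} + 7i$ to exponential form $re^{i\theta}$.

r = |z| = sqrt((-7*sqrt(3))^2 + (7)^2) = sqrt(147 + 49) = sqrt(196) = 14
θ = arctan(b/a) = arctan(7/-12.1244) (quadrant-adjusted) = 150° = 5π/6
z = 14e^(i*5π/6)


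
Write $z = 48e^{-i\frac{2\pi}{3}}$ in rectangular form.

a = r cos θ = 48 * -1/2 = -24
b = r sin θ = 48 * -sqrt(3)/2 = -24*sqrt(3)
z = -24 - 24*sqrt(3)i


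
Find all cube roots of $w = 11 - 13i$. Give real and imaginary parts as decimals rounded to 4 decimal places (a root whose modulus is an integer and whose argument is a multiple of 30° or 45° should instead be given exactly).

|w| = sqrt(290) ≈ 17.029386, arg(w) ≈ 310.236358°
Root modulus = sqrt(290)^(1/3) ≈ 2.572762
Root arguments: θ_k = (arg(w) + 360°k)/3 for k = 0, 1, ..., 2
Compute each root as (root modulus)(cos θ_k + i sin θ_k) using full-precision intermediates, then round to 4 decimal places.
Roots: -0.5968 + 2.5026i, -1.8689 - 1.7681i, 2.4657 - 0.7345i


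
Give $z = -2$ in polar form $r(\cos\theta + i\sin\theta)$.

r = |z| = sqrt(a^2 + b^2) = sqrt((-2)^2 + (0)^2) = sqrt(4 + 0) = sqrt(4) = 2
b = 0 and a < 0, so z lies on the negative real axis: θ = 180°
z = 2(cos 180° + i sin 180°)


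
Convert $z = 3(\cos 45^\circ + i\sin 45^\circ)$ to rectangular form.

a = r cos θ = 3 * sqrt(2)/2 = 3*sqrt(2)/2
b = r sin θ = 3 * sqrt(2)/2 = 3*sqrt(2)/2
z = 3*sqrt(2)/2 + (3*sqrt(2)/2)i


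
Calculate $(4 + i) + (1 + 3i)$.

(4 + 1) + (1 + 3)i = 5 + 4i


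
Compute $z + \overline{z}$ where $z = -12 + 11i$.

z + conjugate(z) = (a + bi) + (a - bi) = 2a
= 2 * (-12) = -24


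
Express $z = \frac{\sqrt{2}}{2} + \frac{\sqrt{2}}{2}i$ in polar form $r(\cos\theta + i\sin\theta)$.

r = |z| = sqrt(a^2 + b^2) = sqrt((sqrt(2)/2)^2 + (sqrt(2)/2)^2) = sqrt(1/2 + 1/2) = sqrt(1) = 1
θ = arctan(b/a) = arctan(0.7071/0.7071) (quadrant-adjusted) = 45°
z = 1(cos 45° + i sin 45°)


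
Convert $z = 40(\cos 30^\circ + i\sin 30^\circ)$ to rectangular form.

a = r cos θ = 40 * sqrt(3)/2 = 20*sqrt(3)
b = r sin θ = 40 * 1/2 = 20
z = 20*sqrt(3) + 20i


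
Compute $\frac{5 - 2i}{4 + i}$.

Multiply numerator and denominator by conjugate (4 - i):
= (5 - 2i)(4 - i) / (4^2 + 1^2)
= (18 - 13i) / 17
= 18/17 - (13/17)i


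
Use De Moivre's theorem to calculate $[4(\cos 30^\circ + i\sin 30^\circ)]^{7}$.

By De Moivre: z^n = r^n(cos(nθ) + i sin(nθ))
= 4^7(cos(7*30°) + i sin(7*30°))
= 16384(cos 210° + i sin 210°)
= -8192*sqrt(3) - 8192i


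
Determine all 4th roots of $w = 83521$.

|w| = 83521, arg(w) = 0°
Root modulus = 83521^(1/4) = 17
Root arguments: θ_k = (0° + 360°k)/4 for k = 0, 1, ..., 3
Roots: 17, 17i, -17, -17i


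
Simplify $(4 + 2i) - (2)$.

(4 - 2) + (2 - 0)i = 2 + 2i


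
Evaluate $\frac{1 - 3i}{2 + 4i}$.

Multiply numerator and denominator by conjugate (2 - 4i):
= (1 - 3i)(2 - 4i) / (2^2 + 4^2)
= (-10 - 10i) / 20
Divide through by 10: (-1 - i) / 2
= -1/2 - (1/2)i


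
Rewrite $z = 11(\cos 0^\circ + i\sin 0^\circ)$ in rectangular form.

a = r cos θ = 11 * 1 = 11
b = r sin θ = 11 * 0 = 0
z = 11


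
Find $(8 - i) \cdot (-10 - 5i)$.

(a1*a2 - b1*b2) + (a1*b2 + b1*a2)i
= (-80 - 5) + (-40 + 10)i
= -85 - 30i


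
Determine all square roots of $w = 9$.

|w| = 9, arg(w) = 0°
Root modulus = 9^(1/2) = 3
Root arguments: θ_k = (0° + 360°k)/2 for k = 0, 1, ..., 1
Roots: 3, -3


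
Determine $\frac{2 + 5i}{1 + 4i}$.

Multiply numerator and denominator by conjugate (1 - 4i):
= (2 + 5i)(1 - 4i) / (1^2 + 4^2)
= (22 - 3i) / 17
= 22/17 - (3/17)i


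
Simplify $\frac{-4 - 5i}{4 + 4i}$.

Multiply numerator and denominator by conjugate (4 - 4i):
= (-4 - 5i)(4 - 4i) / (4^2 + 4^2)
= (-36 - 4i) / 32
Divide through by 4: (-9 - i) / 8
= -9/8 - (1/8)i


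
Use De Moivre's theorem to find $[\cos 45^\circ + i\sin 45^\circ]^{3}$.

By De Moivre: z^n = r^n(cos(nθ) + i sin(nθ))
= 1^3(cos(3*45°) + i sin(3*45°))
= 1(cos 135° + i sin 135°)
= -sqrt(2)/2 + (sqrt(2)/2)i


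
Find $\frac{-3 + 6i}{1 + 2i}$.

Multiply numerator and denominator by conjugate (1 - 2i):
= (-3 + 6i)(1 - 2i) / (1^2 + 2^2)
= (9 + 12i) / 5
= 9/5 + (12/5)i


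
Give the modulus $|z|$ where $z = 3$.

|z| = sqrt(a^2 + b^2) = sqrt(3^2 + 0^2) = sqrt(9) = 3


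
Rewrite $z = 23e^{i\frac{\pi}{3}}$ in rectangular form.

a = r cos θ = 23 * 1/2 = 23/2
b = r sin θ = 23 * sqrt(3)/2 = 23*sqrt(3)/2
z = 23/2 + (23*sqrt(3)/2)i


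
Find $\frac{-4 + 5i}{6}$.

Divisor is real, so divide each part by 6:
= -2/3 + (5/6)i


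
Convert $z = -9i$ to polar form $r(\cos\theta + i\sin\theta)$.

r = |z| = sqrt(a^2 + b^2) = sqrt((0)^2 + (-9)^2) = sqrt(0 + 81) = sqrt(81) = 9
a = 0 and b < 0, so z lies on the negative imaginary axis: θ = 270°
z = 9(cos 270° + i sin 270°)


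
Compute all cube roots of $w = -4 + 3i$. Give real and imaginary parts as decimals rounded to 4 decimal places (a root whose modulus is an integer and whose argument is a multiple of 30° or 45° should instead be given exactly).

|w| = 5, arg(w) ≈ 143.130102°
Root modulus = 5^(1/3) ≈ 1.709976
Root arguments: θ_k = (arg(w) + 360°k)/3 for k = 0, 1, ..., 2
Compute each root as (root modulus)(cos θ_k + i sin θ_k) using full-precision intermediates, then round to 4 decimal places.
Roots: 1.1506 + 1.2650i, -1.6708 + 0.3640i, 0.5202 - 1.6289i


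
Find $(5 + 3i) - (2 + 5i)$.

(5 - 2) + (3 - 5)i = 3 - 2i


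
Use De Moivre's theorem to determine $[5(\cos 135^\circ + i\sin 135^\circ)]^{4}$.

By De Moivre: z^n = r^n(cos(nθ) + i sin(nθ))
= 5^4(cos(4*135°) + i sin(4*135°))
= 625(cos 180° + i sin 180°)
= -625


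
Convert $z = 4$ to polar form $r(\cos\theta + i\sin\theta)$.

r = |z| = sqrt(a^2 + b^2) = sqrt((4)^2 + (0)^2) = sqrt(16 + 0) = sqrt(16) = 4
b = 0 and a > 0, so z lies on the positive real axis: θ = 0°
z = 4(cos 0° + i sin 0°)


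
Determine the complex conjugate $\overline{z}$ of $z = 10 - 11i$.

If z = a + bi, then conjugate(z) = a - bi
conjugate(10 - 11i) = 10 + 11i


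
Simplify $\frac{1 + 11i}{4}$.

Divisor is real, so divide each part by 4:
= 1/4 + (11/4)i


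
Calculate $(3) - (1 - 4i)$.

(3 - 1) + (0 - (-4))i = 2 + 4i


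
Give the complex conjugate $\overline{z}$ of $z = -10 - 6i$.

If z = a + bi, then conjugate(z) = a - bi
conjugate(-10 - 6i) = -10 + 6i


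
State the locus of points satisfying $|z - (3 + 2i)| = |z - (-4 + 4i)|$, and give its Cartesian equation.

|z - z1| = |z - z2| means z is equidistant from z1 and z2,
i.e. the perpendicular bisector of the segment from (3, 2) to (-4, 4) (midpoint (-1/2, 3)).
With z = x + yi, square both sides:
(x - 3)^2 + (y - 2)^2 = (x - (-4))^2 + (y - 4)^2
The x^2 and y^2 terms cancel: -14x + 4y = 32 - 13 = 19
Simplify: 14x - 4y = -19
Locus: Perpendicular bisector of the segment from (3, 2) to (-4, 4): the line 14x - 4y = -19


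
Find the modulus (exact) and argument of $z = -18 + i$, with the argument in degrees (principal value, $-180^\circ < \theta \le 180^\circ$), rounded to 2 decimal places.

|z| = sqrt((-18)^2 + 1^2) = sqrt(325)
arg(z) = arctan(b/a) = arctan(1/-18) (quadrant-adjusted) = 176.82°
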